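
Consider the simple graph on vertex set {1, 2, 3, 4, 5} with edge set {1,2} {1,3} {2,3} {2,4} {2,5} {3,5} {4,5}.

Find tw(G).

2

A width-2 tree decomposition is:
Bags: B1 = {2, 3, 5}  B2 = {2, 4, 5}  B3 = {1, 2, 3}
Tree: B1–B2, B1–B3
Each bag holds 3 vertices, so the decomposition has width 2, which upper-bounds the treewidth. Conversely, {1, 2, 3} is a clique of size 3, and the vertices of any clique must share a bag in every tree decomposition; so some bag has ≥ 3 vertices and tw(G) ≥ 2. Therefore the treewidth is 2.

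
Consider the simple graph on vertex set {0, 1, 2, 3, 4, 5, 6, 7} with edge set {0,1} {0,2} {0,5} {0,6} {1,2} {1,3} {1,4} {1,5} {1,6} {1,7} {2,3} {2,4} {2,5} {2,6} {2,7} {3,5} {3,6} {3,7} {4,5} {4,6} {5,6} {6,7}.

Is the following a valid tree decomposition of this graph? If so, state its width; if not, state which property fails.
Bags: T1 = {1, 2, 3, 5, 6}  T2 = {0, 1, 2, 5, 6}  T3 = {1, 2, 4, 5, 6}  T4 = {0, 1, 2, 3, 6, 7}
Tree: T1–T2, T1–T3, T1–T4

A tree decomposition must satisfy three properties: every vertex lies in some bag; for every edge, both endpoints lie together in some bag; and for every vertex, the bags containing it form a connected subtree. Here bags containing vertex 0 are not connected in the tree, so the decomposition is invalid.

No — bags containing vertex 0 are not connected in the tree.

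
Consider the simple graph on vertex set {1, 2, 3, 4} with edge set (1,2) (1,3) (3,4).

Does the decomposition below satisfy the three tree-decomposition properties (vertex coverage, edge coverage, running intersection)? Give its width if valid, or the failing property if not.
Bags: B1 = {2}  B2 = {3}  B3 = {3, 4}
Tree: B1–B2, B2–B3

No — vertex 1 appears in no bag.

A tree decomposition must satisfy three properties: every vertex lies in some bag; for every edge, both endpoints lie together in some bag; and for every vertex, the bags containing it form a connected subtree. Here vertex 1 appears in no bag, so the decomposition is invalid.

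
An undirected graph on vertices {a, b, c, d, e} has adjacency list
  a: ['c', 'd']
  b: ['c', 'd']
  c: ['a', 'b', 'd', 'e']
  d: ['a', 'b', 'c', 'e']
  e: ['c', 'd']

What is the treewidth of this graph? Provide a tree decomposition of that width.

Each bag holds 3 vertices, so the decomposition has width 2, which upper-bounds the treewidth. On the other hand G contains the 3-clique {c, d, e}. A clique must lie in a single bag of any decomposition, so no decomposition can have width below 2. Therefore the treewidth is 2.

Treewidth 2.
One optimal decomposition is:
Bags: B1 = {c, d, e}  B2 = {b, c, d}  B3 = {a, c, d}
Tree: B1–B2, B1–B3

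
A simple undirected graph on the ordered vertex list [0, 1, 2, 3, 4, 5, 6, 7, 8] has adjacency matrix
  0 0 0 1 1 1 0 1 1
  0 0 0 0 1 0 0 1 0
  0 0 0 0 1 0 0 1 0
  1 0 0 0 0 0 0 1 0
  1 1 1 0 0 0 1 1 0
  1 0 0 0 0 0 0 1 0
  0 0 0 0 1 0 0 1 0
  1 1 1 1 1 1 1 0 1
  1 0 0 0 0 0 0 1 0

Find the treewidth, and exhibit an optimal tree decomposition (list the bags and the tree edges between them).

Each bag holds 3 vertices, so the decomposition has width 2, which upper-bounds the treewidth. For the lower bound, the 3 vertices {0, 7, 8} are pairwise adjacent, and any tree decomposition puts a clique entirely inside one bag — forcing width ≥ 2. The upper and lower bounds meet at 2, so that is the treewidth.

Treewidth 2.
One such decomposition:
Bags: B1 = {1, 4, 7}  B2 = {2, 4, 7}  B3 = {0, 4, 7}  B4 = {4, 6, 7}  B5 = {0, 5, 7}  B6 = {0, 7, 8}  B7 = {0, 3, 7}
Tree: B1–B2, B1–B3, B2–B4, B3–B5, B3–B6, B6–B7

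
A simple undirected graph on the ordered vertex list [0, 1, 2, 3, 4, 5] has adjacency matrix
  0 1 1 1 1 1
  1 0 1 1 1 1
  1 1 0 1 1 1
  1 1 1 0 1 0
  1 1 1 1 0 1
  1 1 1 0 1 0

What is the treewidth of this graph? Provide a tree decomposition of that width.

Each bag holds 5 vertices, so the decomposition has width 4, which upper-bounds the treewidth. On the other hand G contains the 5-clique {0, 1, 2, 3, 4}. A clique must lie in a single bag of any decomposition, so no decomposition can have width below 4. Combining the bounds, tw(G) = 4.

Treewidth 4.
One optimal decomposition is:
Bags: B1 = {0, 1, 2, 4, 5}  B2 = {0, 1, 2, 3, 4}
Tree: B1–B2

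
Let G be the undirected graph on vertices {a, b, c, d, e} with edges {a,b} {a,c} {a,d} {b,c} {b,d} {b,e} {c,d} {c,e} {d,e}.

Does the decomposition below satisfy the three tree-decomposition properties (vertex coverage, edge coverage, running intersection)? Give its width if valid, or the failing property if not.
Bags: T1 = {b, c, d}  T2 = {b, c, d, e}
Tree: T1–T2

No — vertex a appears in no bag.

A tree decomposition must satisfy three properties: every vertex lies in some bag; for every edge, both endpoints lie together in some bag; and for every vertex, the bags containing it form a connected subtree. Here vertex a appears in no bag, so the decomposition is invalid.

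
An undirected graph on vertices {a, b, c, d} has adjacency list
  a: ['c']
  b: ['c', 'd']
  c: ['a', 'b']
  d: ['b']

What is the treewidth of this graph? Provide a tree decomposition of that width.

Treewidth 1.
Bags: B1 = {b, d}  B2 = {b, c}  B3 = {a, c}
Tree: B1–B2, B2–B3

The largest bag has 2 vertices, giving width 1; this decomposition certifies tw(G) ≤ 1. Any graph with an edge has treewidth ≥ 1, and G has the edge d–b. Hence tw(G) = 1 exactly.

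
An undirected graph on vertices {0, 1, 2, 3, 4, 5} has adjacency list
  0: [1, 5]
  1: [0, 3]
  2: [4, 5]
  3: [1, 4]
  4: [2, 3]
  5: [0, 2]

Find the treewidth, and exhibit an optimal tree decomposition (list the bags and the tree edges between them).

Every bag has size at most 3, so the width is 3 − 1 = 2 and tw(G) ≤ 2. For the lower bound, G contains the cycle 5–2–4–3–1–0–5, so G is not a forest; only forests have treewidth ≤ 1, hence tw(G) ≥ 2. Hence tw(G) = 2 exactly.

Treewidth 2.
Bags: B1 = {2, 4, 5}  B2 = {3, 4, 5}  B3 = {1, 3, 5}  B4 = {0, 1, 5}
Tree: B1–B2, B2–B3, B3–B4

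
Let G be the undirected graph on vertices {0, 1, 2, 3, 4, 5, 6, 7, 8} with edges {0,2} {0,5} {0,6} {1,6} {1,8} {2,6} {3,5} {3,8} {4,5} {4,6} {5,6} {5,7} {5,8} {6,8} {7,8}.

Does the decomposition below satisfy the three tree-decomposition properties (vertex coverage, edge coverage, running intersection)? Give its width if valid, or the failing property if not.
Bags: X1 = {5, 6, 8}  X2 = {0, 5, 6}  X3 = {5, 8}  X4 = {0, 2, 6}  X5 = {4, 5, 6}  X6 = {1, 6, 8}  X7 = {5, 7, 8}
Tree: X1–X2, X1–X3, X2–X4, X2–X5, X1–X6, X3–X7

A tree decomposition must satisfy three properties: every vertex lies in some bag; for every edge, both endpoints lie together in some bag; and for every vertex, the bags containing it form a connected subtree. Here vertex 3 appears in no bag, so the decomposition is invalid.

No — vertex 3 appears in no bag.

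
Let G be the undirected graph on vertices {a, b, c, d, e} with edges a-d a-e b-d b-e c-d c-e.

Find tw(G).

2

A width-2 tree decomposition is:
Bags: B1 = {a, d, e}  B2 = {b, d, e}  B3 = {c, d, e}
Tree: B1–B2, B2–B3
Each bag holds 3 vertices, so the decomposition has width 2, which upper-bounds the treewidth. The edges d–a–e–b–d form a cycle, so G is not a tree and its treewidth is at least 2. Combining the bounds, tw(G) = 2.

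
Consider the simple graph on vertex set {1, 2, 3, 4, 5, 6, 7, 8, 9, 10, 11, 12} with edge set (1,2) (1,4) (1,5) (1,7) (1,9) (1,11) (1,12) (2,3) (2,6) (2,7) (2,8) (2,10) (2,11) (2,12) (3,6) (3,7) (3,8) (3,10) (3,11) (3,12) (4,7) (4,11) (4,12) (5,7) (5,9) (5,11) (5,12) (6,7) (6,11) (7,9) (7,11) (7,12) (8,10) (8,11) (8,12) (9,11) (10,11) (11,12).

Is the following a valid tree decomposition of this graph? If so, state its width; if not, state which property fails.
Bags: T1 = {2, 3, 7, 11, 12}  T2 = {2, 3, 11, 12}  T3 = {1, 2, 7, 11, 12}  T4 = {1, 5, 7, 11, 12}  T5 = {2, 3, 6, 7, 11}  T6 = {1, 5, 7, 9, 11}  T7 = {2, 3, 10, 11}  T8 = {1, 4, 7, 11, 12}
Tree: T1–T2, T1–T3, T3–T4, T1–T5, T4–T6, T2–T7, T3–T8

A tree decomposition must satisfy three properties: every vertex lies in some bag; for every edge, both endpoints lie together in some bag; and for every vertex, the bags containing it form a connected subtree. Here vertex 8 appears in no bag, so the decomposition is invalid.

No — vertex 8 appears in no bag.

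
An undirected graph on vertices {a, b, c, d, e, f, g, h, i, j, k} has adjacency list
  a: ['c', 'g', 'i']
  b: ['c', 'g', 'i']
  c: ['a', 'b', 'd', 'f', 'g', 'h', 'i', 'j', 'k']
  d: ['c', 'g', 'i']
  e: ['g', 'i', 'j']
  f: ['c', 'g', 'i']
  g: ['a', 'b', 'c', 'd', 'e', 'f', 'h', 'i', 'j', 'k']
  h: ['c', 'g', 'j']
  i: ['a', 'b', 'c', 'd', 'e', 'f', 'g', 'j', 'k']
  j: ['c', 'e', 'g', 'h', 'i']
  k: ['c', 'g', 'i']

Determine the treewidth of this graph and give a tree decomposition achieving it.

Treewidth 3.
One optimal decomposition is:
Bags: B1 = {c, g, i, j}  B2 = {b, c, g, i}  B3 = {c, d, g, i}  B4 = {a, c, g, i}  B5 = {c, f, g, i}  B6 = {c, g, h, j}  B7 = {e, g, i, j}  B8 = {c, g, i, k}
Tree: B1–B2, B2–B3, B1–B4, B1–B5, B1–B6, B1–B7, B3–B8

Every bag has size at most 4, so the width is 4 − 1 = 3 and tw(G) ≤ 3. For the lower bound, the 4 vertices {c, g, h, j} are pairwise adjacent, and any tree decomposition puts a clique entirely inside one bag — forcing width ≥ 3. Therefore the treewidth is 3.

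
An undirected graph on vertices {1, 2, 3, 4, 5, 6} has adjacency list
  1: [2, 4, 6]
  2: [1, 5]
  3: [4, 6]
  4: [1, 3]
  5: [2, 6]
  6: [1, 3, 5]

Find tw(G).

A width-2 tree decomposition is:
Bags: B1 = {3, 4, 6}  B2 = {1, 4, 6}  B3 = {1, 5, 6}  B4 = {1, 2, 5}
Tree: B1–B2, B2–B3, B3–B4
Every bag has size at most 3, so the width is 3 − 1 = 2 and tw(G) ≤ 2. The edges 3–4–1–6–3 form a cycle, so G is not a tree and its treewidth is at least 2. Combining the bounds, tw(G) = 2.

2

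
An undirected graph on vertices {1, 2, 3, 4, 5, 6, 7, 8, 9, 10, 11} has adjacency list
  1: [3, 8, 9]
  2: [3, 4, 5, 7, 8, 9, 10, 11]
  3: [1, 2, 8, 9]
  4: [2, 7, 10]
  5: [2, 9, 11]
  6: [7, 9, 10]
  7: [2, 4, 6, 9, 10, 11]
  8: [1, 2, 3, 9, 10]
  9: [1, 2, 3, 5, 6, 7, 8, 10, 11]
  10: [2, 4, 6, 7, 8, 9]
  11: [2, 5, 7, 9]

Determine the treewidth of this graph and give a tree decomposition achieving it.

Treewidth 3.
One such decomposition:
Bags: B1 = {2, 8, 9, 10}  B2 = {2, 7, 9, 10}  B3 = {2, 3, 8, 9}  B4 = {6, 7, 9, 10}  B5 = {2, 7, 9, 11}  B6 = {1, 3, 8, 9}  B7 = {2, 4, 7, 10}  B8 = {2, 5, 9, 11}
Tree: B1–B2, B1–B3, B2–B4, B2–B5, B3–B6, B2–B7, B5–B8

Every bag has size at most 4, so the width is 4 − 1 = 3 and tw(G) ≤ 3. Conversely, {1, 3, 8, 9} is a clique of size 4, and the vertices of any clique must share a bag in every tree decomposition; so some bag has ≥ 4 vertices and tw(G) ≥ 3. Combining the bounds, tw(G) = 3.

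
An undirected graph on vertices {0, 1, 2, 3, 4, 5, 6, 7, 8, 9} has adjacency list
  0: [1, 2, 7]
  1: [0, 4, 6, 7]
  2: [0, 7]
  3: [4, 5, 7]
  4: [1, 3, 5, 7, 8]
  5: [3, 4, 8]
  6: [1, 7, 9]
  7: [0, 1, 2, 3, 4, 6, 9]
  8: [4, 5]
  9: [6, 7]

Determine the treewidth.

A width-2 tree decomposition is:
Bags: B1 = {1, 4, 7}  B2 = {1, 6, 7}  B3 = {0, 1, 7}  B4 = {6, 7, 9}  B5 = {3, 4, 7}  B6 = {3, 4, 5}  B7 = {4, 5, 8}  B8 = {0, 2, 7}
Tree: B1–B2, B2–B3, B2–B4, B1–B5, B5–B6, B6–B7, B3–B8
The largest bag has 3 vertices, giving width 2; this decomposition certifies tw(G) ≤ 2. For the lower bound, the 3 vertices {4, 5, 8} are pairwise adjacent, and any tree decomposition puts a clique entirely inside one bag — forcing width ≥ 2. The upper and lower bounds meet at 2, so that is the treewidth.

2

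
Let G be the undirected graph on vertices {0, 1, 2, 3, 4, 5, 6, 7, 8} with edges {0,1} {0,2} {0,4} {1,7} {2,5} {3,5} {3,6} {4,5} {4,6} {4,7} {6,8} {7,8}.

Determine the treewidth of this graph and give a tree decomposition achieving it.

Treewidth 3.
Bags: B1 = {0, 2, 3, 5}  B2 = {0, 3, 4, 5}  B3 = {0, 3, 4, 6}  B4 = {0, 1, 4, 6}  B5 = {1, 4, 6, 7}  B6 = {1, 6, 7, 8}
Tree: B1–B2, B2–B3, B3–B4, B4–B5, B5–B6

The largest bag has 4 vertices, giving width 3; this decomposition certifies tw(G) ≤ 3. For the lower bound: the 4 vertex sets {2,3,5}, {0}, {4}, {1,6,7,8} are disjoint, each induces a connected subgraph, and every pair is joined by at least one edge of G. Contracting each set to a single vertex therefore yields K_{4} as a minor, and since treewidth is minor-monotone, tw(G) ≥ tw(K_{4}) = 3. Combining the bounds, tw(G) = 3.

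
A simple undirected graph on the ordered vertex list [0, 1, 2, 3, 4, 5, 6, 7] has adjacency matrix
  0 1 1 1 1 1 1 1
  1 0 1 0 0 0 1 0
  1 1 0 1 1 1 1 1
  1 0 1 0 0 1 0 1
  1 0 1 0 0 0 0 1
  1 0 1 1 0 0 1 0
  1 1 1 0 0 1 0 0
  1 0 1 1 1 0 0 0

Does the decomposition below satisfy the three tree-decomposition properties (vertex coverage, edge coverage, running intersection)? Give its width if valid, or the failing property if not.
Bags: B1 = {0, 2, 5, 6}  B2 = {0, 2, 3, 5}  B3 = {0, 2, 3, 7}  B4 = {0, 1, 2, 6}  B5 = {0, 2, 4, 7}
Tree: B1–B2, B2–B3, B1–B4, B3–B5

Yes; width 3.

Checking the three conditions: (i) the bags cover all of {0, 1, 2, 3, 4, 5, 6, 7}; (ii) for each edge, some bag contains both endpoints; (iii) the bags containing any fixed vertex form a subtree. All hold, so the decomposition is valid with width 4 − 1 = 3.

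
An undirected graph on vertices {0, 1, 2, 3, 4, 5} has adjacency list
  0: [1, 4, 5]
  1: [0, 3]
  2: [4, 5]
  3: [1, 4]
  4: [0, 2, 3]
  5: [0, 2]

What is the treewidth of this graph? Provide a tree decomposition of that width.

Every bag has size at most 3, so the width is 3 − 1 = 2 and tw(G) ≤ 2. The edges 3–1–0–4–3 form a cycle, so G is not a tree and its treewidth is at least 2. Therefore the treewidth is 2.

Treewidth 2.
One such decomposition:
Bags: B1 = {1, 3, 4}  B2 = {0, 1, 4}  B3 = {0, 2, 4}  B4 = {0, 2, 5}
Tree: B1–B2, B2–B3, B3–B4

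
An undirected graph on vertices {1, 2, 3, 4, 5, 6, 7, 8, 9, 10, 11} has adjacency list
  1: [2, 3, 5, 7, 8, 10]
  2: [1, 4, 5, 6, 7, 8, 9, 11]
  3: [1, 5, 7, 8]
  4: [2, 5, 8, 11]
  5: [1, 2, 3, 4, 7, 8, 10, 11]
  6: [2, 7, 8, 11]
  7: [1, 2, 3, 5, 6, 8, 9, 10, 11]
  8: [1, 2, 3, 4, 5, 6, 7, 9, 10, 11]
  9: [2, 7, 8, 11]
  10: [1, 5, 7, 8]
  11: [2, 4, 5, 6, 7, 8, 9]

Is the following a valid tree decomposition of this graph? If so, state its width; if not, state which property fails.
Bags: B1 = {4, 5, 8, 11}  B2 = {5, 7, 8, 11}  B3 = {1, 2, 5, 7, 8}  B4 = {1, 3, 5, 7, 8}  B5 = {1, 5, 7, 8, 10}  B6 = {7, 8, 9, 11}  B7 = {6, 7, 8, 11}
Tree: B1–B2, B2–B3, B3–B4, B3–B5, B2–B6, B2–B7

A tree decomposition must satisfy three properties: every vertex lies in some bag; for every edge, both endpoints lie together in some bag; and for every vertex, the bags containing it form a connected subtree. Here edge (2,11) lies in no bag, so the decomposition is invalid.

No — edge (2,11) lies in no bag.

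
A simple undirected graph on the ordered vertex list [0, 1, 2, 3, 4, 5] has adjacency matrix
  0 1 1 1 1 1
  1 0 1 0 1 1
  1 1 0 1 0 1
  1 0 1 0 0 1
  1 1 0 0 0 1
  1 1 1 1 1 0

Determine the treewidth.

3

A width-3 tree decomposition is:
Bags: B1 = {0, 2, 3, 5}  B2 = {0, 1, 2, 5}  B3 = {0, 1, 4, 5}
Tree: B1–B2, B2–B3
Each bag holds 4 vertices, so the decomposition has width 3, which upper-bounds the treewidth. On the other hand G contains the 4-clique {0, 1, 2, 5}. A clique must lie in a single bag of any decomposition, so no decomposition can have width below 3. Therefore the treewidth is 3.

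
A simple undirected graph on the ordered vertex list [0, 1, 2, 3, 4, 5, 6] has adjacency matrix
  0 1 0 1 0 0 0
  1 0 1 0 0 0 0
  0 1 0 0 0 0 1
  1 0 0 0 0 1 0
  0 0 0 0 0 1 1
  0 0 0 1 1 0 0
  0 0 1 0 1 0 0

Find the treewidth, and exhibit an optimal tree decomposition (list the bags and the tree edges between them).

Each bag holds 3 vertices, so the decomposition has width 2, which upper-bounds the treewidth. The edges 1–0–3–5–4–6–2–1 form a cycle, so G is not a tree and its treewidth is at least 2. Hence tw(G) = 2 exactly.

Treewidth 2.
One optimal decomposition is:
Bags: B1 = {0, 1, 3}  B2 = {1, 3, 5}  B3 = {1, 4, 5}  B4 = {1, 4, 6}  B5 = {1, 2, 6}
Tree: B1–B2, B2–B3, B3–B4, B4–B5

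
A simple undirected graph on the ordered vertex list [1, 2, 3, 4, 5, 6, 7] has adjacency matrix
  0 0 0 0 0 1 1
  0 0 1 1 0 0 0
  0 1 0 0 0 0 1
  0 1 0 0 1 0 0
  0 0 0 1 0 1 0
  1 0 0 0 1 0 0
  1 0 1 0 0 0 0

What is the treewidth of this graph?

2

A width-2 tree decomposition is:
Bags: B1 = {2, 4, 5}  B2 = {2, 3, 5}  B3 = {3, 5, 7}  B4 = {1, 5, 7}  B5 = {1, 5, 6}
Tree: B1–B2, B2–B3, B3–B4, B4–B5
Each bag holds 3 vertices, so the decomposition has width 2, which upper-bounds the treewidth. Since 5–4–2–3–7–1–6–5 is a cycle in G, G is not acyclic. Forests are exactly the graphs of treewidth ≤ 1, so tw(G) ≥ 2. Combining the bounds, tw(G) = 2.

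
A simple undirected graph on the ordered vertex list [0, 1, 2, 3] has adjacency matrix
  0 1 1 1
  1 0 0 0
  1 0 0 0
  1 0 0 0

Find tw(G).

1

A width-1 tree decomposition is:
Bags: B1 = {0, 1}  B2 = {0, 3}  B3 = {0, 2}
Tree: B1–B2, B2–B3
Every bag has size at most 2, so the width is 2 − 1 = 1 and tw(G) ≤ 1. G has an edge, so its treewidth is at least 1. Hence tw(G) = 1 exactly.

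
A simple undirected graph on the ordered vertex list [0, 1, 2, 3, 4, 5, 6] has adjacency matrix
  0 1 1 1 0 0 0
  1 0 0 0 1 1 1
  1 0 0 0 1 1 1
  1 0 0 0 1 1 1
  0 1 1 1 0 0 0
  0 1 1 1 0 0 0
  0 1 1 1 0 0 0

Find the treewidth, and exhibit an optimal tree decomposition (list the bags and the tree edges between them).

The largest bag has 4 vertices, giving width 3; this decomposition certifies tw(G) ≤ 3. For the lower bound: the 4 vertex sets {2,4}, {1,6}, {3}, {5} are disjoint, each induces a connected subgraph, and every pair is joined by at least one edge of G. Contracting each set to a single vertex therefore yields K_{4} as a minor, and since treewidth is minor-monotone, tw(G) ≥ tw(K_{4}) = 3. The upper and lower bounds meet at 3, so that is the treewidth.

Treewidth 3.
Bags: B1 = {1, 2, 3, 4}  B2 = {1, 2, 3, 6}  B3 = {1, 2, 3, 5}  B4 = {0, 1, 2, 3}
Tree: B1–B2, B2–B3, B3–B4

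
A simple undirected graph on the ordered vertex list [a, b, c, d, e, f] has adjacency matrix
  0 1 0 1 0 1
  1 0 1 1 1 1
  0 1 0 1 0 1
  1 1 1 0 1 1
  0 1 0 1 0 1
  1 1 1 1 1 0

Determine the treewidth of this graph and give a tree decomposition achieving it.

Treewidth 3.
Bags: B1 = {a, b, d, f}  B2 = {b, c, d, f}  B3 = {b, d, e, f}
Tree: B1–B2, B2–B3

The largest bag has 4 vertices, giving width 3; this decomposition certifies tw(G) ≤ 3. For the lower bound, the 4 vertices {b, d, e, f} are pairwise adjacent, and any tree decomposition puts a clique entirely inside one bag — forcing width ≥ 3. Therefore the treewidth is 3.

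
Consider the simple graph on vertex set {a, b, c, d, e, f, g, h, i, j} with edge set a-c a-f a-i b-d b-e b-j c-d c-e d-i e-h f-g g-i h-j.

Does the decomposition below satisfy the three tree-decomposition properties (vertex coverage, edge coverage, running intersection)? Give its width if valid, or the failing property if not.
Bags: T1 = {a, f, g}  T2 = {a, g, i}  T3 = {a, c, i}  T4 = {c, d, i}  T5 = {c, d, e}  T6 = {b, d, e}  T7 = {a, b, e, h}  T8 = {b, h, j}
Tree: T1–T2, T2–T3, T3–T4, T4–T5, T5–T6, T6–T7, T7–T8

A tree decomposition must satisfy three properties: every vertex lies in some bag; for every edge, both endpoints lie together in some bag; and for every vertex, the bags containing it form a connected subtree. Here bags containing vertex a are not connected in the tree, so the decomposition is invalid.

No — bags containing vertex a are not connected in the tree.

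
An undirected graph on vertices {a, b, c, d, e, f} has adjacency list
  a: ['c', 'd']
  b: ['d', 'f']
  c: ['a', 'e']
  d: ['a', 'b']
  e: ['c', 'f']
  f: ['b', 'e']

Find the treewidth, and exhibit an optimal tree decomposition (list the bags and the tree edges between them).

Every bag has size at most 3, so the width is 3 − 1 = 2 and tw(G) ≤ 2. For the lower bound, G contains the cycle c–a–d–b–f–e–c, so G is not a forest; only forests have treewidth ≤ 1, hence tw(G) ≥ 2. Therefore the treewidth is 2.

Treewidth 2.
One optimal decomposition is:
Bags: B1 = {a, c, d}  B2 = {b, c, d}  B3 = {b, c, f}  B4 = {c, e, f}
Tree: B1–B2, B2–B3, B3–B4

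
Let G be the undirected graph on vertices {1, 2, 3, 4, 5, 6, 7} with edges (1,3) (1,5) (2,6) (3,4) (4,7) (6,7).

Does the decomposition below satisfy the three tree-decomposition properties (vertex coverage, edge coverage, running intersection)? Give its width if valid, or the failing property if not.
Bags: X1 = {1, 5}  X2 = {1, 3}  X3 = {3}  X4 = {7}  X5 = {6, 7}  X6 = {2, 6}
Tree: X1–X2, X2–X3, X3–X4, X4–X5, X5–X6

A tree decomposition must satisfy three properties: every vertex lies in some bag; for every edge, both endpoints lie together in some bag; and for every vertex, the bags containing it form a connected subtree. Here vertex 4 appears in no bag, so the decomposition is invalid.

No — vertex 4 appears in no bag.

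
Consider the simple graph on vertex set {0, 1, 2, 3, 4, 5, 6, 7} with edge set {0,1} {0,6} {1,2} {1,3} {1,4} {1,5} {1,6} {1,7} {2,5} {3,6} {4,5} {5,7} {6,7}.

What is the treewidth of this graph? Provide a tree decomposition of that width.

Every bag has size at most 3, so the width is 3 − 1 = 2 and tw(G) ≤ 2. Conversely, {0, 1, 6} is a clique of size 3, and the vertices of any clique must share a bag in every tree decomposition; so some bag has ≥ 3 vertices and tw(G) ≥ 2. Combining the bounds, tw(G) = 2.

Treewidth 2.
One optimal decomposition is:
Bags: B1 = {1, 6, 7}  B2 = {1, 3, 6}  B3 = {1, 5, 7}  B4 = {0, 1, 6}  B5 = {1, 4, 5}  B6 = {1, 2, 5}
Tree: B1–B2, B1–B3, B1–B4, B3–B5, B5–B6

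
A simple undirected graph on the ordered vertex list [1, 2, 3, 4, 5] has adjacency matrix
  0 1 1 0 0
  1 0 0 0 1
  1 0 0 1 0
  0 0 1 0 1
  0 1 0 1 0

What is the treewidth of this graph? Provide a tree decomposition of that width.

Treewidth 2.
Bags: B1 = {3, 4, 5}  B2 = {2, 3, 5}  B3 = {1, 2, 3}
Tree: B1–B2, B2–B3

The largest bag has 3 vertices, giving width 2; this decomposition certifies tw(G) ≤ 2. The edges 3–4–5–2–1–3 form a cycle, so G is not a tree and its treewidth is at least 2. The upper and lower bounds meet at 2, so that is the treewidth.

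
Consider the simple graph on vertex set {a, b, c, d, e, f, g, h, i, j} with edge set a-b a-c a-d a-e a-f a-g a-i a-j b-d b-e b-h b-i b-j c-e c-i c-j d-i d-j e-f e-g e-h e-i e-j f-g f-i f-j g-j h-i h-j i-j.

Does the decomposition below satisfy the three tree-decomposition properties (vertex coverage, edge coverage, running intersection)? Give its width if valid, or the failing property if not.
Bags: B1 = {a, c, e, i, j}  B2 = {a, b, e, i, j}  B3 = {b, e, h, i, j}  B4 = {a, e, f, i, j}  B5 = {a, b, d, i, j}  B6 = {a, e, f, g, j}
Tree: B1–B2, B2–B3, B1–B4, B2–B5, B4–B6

Yes; width 4.

Checking the three conditions: (i) the bags cover all of {a, b, c, d, e, f, g, h, i, j}; (ii) for each edge, some bag contains both endpoints; (iii) the bags containing any fixed vertex form a subtree. All hold, so the decomposition is valid with width 5 − 1 = 4.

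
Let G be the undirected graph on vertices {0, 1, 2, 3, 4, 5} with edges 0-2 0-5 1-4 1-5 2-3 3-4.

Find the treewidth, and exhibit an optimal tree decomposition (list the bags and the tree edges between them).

Treewidth 2.
One optimal decomposition is:
Bags: B1 = {0, 2, 5}  B2 = {2, 3, 5}  B3 = {3, 4, 5}  B4 = {1, 4, 5}
Tree: B1–B2, B2–B3, B3–B4

The largest bag has 3 vertices, giving width 2; this decomposition certifies tw(G) ≤ 2. For the lower bound, G contains the cycle 5–0–2–3–4–1–5, so G is not a forest; only forests have treewidth ≤ 1, hence tw(G) ≥ 2. Therefore the treewidth is 2.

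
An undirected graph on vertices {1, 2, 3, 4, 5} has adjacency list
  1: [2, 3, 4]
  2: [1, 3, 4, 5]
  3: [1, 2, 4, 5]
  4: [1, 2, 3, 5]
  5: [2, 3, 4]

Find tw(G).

A width-3 tree decomposition is:
Bags: B1 = {1, 2, 3, 4}  B2 = {2, 3, 4, 5}
Tree: B1–B2
Every bag has size at most 4, so the width is 4 − 1 = 3 and tw(G) ≤ 3. On the other hand G contains the 4-clique {1, 2, 3, 4}. A clique must lie in a single bag of any decomposition, so no decomposition can have width below 3. Combining the bounds, tw(G) = 3.

3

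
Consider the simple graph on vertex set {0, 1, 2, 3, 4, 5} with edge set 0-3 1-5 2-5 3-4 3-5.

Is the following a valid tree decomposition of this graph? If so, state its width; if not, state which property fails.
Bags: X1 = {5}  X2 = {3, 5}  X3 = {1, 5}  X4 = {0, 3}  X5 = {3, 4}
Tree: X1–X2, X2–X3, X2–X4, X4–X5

No — vertex 2 appears in no bag.

A tree decomposition must satisfy three properties: every vertex lies in some bag; for every edge, both endpoints lie together in some bag; and for every vertex, the bags containing it form a connected subtree. Here vertex 2 appears in no bag, so the decomposition is invalid.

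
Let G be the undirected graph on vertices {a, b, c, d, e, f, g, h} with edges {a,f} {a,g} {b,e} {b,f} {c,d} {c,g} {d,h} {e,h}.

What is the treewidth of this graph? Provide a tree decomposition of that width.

Each bag holds 3 vertices, so the decomposition has width 2, which upper-bounds the treewidth. Since c–g–a–f–b–e–h–d–c is a cycle in G, G is not acyclic. Forests are exactly the graphs of treewidth ≤ 1, so tw(G) ≥ 2. Combining the bounds, tw(G) = 2.

Treewidth 2.
Bags: B1 = {a, c, g}  B2 = {a, c, f}  B3 = {b, c, f}  B4 = {b, c, e}  B5 = {c, e, h}  B6 = {c, d, h}
Tree: B1–B2, B2–B3, B3–B4, B4–B5, B5–B6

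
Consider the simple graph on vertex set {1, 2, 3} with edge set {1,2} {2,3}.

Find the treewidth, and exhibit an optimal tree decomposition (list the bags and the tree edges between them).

Treewidth 1.
Bags: B1 = {1, 2}  B2 = {2, 3}
Tree: B1–B2

Every bag has size at most 2, so the width is 2 − 1 = 1 and tw(G) ≤ 1. G has an edge, so its treewidth is at least 1. Therefore the treewidth is 1.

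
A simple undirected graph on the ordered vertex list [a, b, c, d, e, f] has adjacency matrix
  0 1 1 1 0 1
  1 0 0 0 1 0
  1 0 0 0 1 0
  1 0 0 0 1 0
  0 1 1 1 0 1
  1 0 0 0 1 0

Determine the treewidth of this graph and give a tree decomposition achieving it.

Treewidth 2.
Bags: B1 = {a, d, e}  B2 = {a, e, f}  B3 = {a, c, e}  B4 = {a, b, e}
Tree: B1–B2, B2–B3, B3–B4

The largest bag has 3 vertices, giving width 2; this decomposition certifies tw(G) ≤ 2. The edges d–e–f–a–d form a cycle, so G is not a tree and its treewidth is at least 2. Combining the bounds, tw(G) = 2.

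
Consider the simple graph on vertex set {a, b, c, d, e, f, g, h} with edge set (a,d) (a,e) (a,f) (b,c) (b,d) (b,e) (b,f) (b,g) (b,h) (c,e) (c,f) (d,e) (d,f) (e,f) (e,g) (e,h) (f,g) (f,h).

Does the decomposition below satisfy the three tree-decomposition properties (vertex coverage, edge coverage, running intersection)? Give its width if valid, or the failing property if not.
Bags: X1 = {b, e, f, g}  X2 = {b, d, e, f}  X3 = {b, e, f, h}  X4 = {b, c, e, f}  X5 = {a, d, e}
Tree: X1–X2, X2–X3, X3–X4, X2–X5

No — edge (f,a) lies in no bag.

A tree decomposition must satisfy three properties: every vertex lies in some bag; for every edge, both endpoints lie together in some bag; and for every vertex, the bags containing it form a connected subtree. Here edge (f,a) lies in no bag, so the decomposition is invalid.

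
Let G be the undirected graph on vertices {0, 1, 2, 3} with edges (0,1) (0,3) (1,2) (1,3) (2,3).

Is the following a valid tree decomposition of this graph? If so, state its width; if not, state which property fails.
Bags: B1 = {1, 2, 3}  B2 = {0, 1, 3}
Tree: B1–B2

Yes; width 2.

Every vertex of G appears in some bag (union = {0, 1, 2, 3}); every edge is covered by a bag; and for each vertex v the set of bags containing v is connected in the bag tree. The decomposition is therefore valid. The largest bag has 3 vertices, so the width is 2.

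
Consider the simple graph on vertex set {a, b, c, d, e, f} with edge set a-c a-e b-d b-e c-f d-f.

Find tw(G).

2

A width-2 tree decomposition is:
Bags: B1 = {a, b, e}  B2 = {a, b, d}  B3 = {a, d, f}  B4 = {a, c, f}
Tree: B1–B2, B2–B3, B3–B4
The largest bag has 3 vertices, giving width 2; this decomposition certifies tw(G) ≤ 2. The edges a–e–b–d–f–c–a form a cycle, so G is not a tree and its treewidth is at least 2. The upper and lower bounds meet at 2, so that is the treewidth.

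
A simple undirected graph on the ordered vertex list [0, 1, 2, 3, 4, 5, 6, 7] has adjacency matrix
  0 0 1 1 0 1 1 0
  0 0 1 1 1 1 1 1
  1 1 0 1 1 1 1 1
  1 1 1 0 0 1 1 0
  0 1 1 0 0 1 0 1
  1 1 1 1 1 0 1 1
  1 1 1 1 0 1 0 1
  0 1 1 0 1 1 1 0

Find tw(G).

4

A width-4 tree decomposition is:
Bags: B1 = {1, 2, 4, 5, 7}  B2 = {1, 2, 5, 6, 7}  B3 = {1, 2, 3, 5, 6}  B4 = {0, 2, 3, 5, 6}
Tree: B1–B2, B2–B3, B3–B4
Every bag has size at most 5, so the width is 5 − 1 = 4 and tw(G) ≤ 4. Conversely, {0, 2, 3, 5, 6} is a clique of size 5, and the vertices of any clique must share a bag in every tree decomposition; so some bag has ≥ 5 vertices and tw(G) ≥ 4. Combining the bounds, tw(G) = 4.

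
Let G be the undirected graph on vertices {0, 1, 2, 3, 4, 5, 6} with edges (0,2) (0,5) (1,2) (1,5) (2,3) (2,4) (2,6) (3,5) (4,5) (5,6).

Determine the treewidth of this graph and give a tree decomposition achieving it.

The largest bag has 3 vertices, giving width 2; this decomposition certifies tw(G) ≤ 2. Since 5–1–2–3–5 is a cycle in G, G is not acyclic. Forests are exactly the graphs of treewidth ≤ 1, so tw(G) ≥ 2. Hence tw(G) = 2 exactly.

Treewidth 2.
One optimal decomposition is:
Bags: B1 = {1, 2, 5}  B2 = {2, 3, 5}  B3 = {2, 5, 6}  B4 = {2, 4, 5}  B5 = {0, 2, 5}
Tree: B1–B2, B2–B3, B3–B4, B4–B5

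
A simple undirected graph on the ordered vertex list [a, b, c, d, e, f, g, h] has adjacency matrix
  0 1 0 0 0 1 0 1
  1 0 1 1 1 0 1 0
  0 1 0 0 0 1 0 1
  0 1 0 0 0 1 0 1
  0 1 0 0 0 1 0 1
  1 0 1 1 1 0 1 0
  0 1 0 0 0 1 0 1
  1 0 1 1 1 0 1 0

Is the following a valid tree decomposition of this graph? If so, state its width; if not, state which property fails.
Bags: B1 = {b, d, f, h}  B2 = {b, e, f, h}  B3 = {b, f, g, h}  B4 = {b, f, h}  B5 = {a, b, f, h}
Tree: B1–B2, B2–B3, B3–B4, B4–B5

No — vertex c appears in no bag.

A tree decomposition must satisfy three properties: every vertex lies in some bag; for every edge, both endpoints lie together in some bag; and for every vertex, the bags containing it form a connected subtree. Here vertex c appears in no bag, so the decomposition is invalid.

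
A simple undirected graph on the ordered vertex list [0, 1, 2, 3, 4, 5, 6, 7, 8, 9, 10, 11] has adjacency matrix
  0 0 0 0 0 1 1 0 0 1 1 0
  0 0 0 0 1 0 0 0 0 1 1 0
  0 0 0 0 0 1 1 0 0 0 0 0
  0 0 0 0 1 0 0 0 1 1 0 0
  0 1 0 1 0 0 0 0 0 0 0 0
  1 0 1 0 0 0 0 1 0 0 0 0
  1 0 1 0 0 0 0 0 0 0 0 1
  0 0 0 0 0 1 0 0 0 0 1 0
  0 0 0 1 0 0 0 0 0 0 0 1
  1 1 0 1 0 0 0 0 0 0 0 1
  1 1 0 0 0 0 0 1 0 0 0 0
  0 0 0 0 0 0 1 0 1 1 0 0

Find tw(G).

3

A width-3 tree decomposition is:
Bags: B1 = {3, 4, 8, 11}  B2 = {3, 4, 9, 11}  B3 = {1, 4, 9, 11}  B4 = {1, 6, 9, 11}  B5 = {0, 1, 6, 9}  B6 = {0, 1, 6, 10}  B7 = {0, 2, 6, 10}  B8 = {0, 2, 5, 10}  B9 = {2, 5, 7, 10}
Tree: B1–B2, B2–B3, B3–B4, B4–B5, B5–B6, B6–B7, B7–B8, B8–B9
Each bag holds 4 vertices, so the decomposition has width 3, which upper-bounds the treewidth. For the lower bound: the 4 vertex sets {3,4,8}, {11}, {9}, {0,1,6,10} are disjoint, each induces a connected subgraph, and every pair is joined by at least one edge of G. Contracting each set to a single vertex therefore yields K_{4} as a minor, and since treewidth is minor-monotone, tw(G) ≥ tw(K_{4}) = 3. Therefore the treewidth is 3.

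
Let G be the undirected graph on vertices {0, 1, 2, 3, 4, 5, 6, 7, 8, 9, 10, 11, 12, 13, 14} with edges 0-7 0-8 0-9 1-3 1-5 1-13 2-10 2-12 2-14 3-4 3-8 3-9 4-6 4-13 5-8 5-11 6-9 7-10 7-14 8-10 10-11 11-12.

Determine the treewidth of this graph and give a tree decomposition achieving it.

Treewidth 3.
One optimal decomposition is:
Bags: B1 = {1, 4, 6, 13}  B2 = {1, 3, 4, 6}  B3 = {1, 3, 6, 9}  B4 = {1, 3, 5, 9}  B5 = {3, 5, 8, 9}  B6 = {0, 5, 8, 9}  B7 = {0, 5, 8, 11}  B8 = {0, 8, 10, 11}  B9 = {0, 7, 10, 11}  B10 = {7, 10, 11, 12}  B11 = {2, 7, 10, 12}  B12 = {2, 7, 12, 14}
Tree: B1–B2, B2–B3, B3–B4, B4–B5, B5–B6, B6–B7, B7–B8, B8–B9, B9–B10, B10–B11, B11–B12

The largest bag has 4 vertices, giving width 3; this decomposition certifies tw(G) ≤ 3. For the lower bound: the 4 vertex sets {4,6,13}, {1}, {3}, {0,5,8,9} are disjoint, each induces a connected subgraph, and every pair is joined by at least one edge of G. Contracting each set to a single vertex therefore yields K_{4} as a minor, and since treewidth is minor-monotone, tw(G) ≥ tw(K_{4}) = 3. Therefore the treewidth is 3.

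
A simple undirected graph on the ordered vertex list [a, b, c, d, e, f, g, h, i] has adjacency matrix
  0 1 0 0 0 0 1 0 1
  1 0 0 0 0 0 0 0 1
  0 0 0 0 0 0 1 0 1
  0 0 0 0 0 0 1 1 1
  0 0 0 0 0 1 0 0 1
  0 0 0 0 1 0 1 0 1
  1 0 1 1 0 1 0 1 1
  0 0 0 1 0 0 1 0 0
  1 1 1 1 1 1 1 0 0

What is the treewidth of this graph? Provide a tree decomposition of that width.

Treewidth 2.
One optimal decomposition is:
Bags: B1 = {d, g, i}  B2 = {f, g, i}  B3 = {a, g, i}  B4 = {c, g, i}  B5 = {d, g, h}  B6 = {e, f, i}  B7 = {a, b, i}
Tree: B1–B2, B1–B3, B1–B4, B1–B5, B2–B6, B3–B7

Each bag holds 3 vertices, so the decomposition has width 2, which upper-bounds the treewidth. Conversely, {d, g, h} is a clique of size 3, and the vertices of any clique must share a bag in every tree decomposition; so some bag has ≥ 3 vertices and tw(G) ≥ 2. Hence tw(G) = 2 exactly.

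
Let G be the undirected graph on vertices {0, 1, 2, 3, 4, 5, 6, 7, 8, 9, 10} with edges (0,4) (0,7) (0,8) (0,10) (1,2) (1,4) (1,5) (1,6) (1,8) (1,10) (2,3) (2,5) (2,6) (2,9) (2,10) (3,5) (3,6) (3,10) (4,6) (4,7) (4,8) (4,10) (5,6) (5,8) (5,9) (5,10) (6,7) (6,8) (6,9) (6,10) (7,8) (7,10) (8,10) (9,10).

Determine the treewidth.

4

A width-4 tree decomposition is:
Bags: B1 = {1, 5, 6, 8, 10}  B2 = {1, 2, 5, 6, 10}  B3 = {2, 3, 5, 6, 10}  B4 = {1, 4, 6, 8, 10}  B5 = {4, 6, 7, 8, 10}  B6 = {0, 4, 7, 8, 10}  B7 = {2, 5, 6, 9, 10}
Tree: B1–B2, B2–B3, B1–B4, B4–B5, B5–B6, B3–B7
Every bag has size at most 5, so the width is 5 − 1 = 4 and tw(G) ≤ 4. On the other hand G contains the 5-clique {0, 4, 7, 8, 10}. A clique must lie in a single bag of any decomposition, so no decomposition can have width below 4. The upper and lower bounds meet at 4, so that is the treewidth.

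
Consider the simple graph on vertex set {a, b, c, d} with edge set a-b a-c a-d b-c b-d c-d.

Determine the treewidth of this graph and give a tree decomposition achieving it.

With just one bag of size 4, the width is 4 − 1 = 3, so tw(G) ≤ 3. On the other hand G contains the 4-clique {a, b, c, d}. A clique must lie in a single bag of any decomposition, so no decomposition can have width below 3. Hence tw(G) = 3 exactly.

Treewidth 3.
Bags: B1 = {a, b, c, d}
Tree: (single bag)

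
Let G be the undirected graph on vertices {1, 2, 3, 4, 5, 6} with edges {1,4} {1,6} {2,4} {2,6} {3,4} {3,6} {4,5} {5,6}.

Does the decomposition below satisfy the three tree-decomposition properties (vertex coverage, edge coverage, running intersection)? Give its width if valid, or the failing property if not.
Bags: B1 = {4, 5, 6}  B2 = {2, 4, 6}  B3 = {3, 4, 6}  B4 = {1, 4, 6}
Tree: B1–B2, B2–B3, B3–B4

Yes; width 2.

Every vertex of G appears in some bag (union = {1, 2, 3, 4, 5, 6}); every edge is covered by a bag; and for each vertex v the set of bags containing v is connected in the bag tree. The decomposition is therefore valid. The largest bag has 3 vertices, so the width is 2.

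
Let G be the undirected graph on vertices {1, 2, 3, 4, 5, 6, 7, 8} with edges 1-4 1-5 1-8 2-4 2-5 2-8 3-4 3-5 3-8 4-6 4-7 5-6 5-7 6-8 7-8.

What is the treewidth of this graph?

3

A width-3 tree decomposition is:
Bags: B1 = {3, 4, 5, 8}  B2 = {2, 4, 5, 8}  B3 = {1, 4, 5, 8}  B4 = {4, 5, 7, 8}  B5 = {4, 5, 6, 8}
Tree: B1–B2, B2–B3, B3–B4, B4–B5
Every bag has size at most 4, so the width is 4 − 1 = 3 and tw(G) ≤ 3. For the lower bound: the 4 vertex sets {3,4}, {2,8}, {5}, {1} are disjoint, each induces a connected subgraph, and every pair is joined by at least one edge of G. Contracting each set to a single vertex therefore yields K_{4} as a minor, and since treewidth is minor-monotone, tw(G) ≥ tw(K_{4}) = 3. Therefore the treewidth is 3.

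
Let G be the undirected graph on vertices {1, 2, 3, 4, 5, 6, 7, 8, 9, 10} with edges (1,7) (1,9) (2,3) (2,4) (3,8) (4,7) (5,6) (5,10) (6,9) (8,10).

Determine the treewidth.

A width-2 tree decomposition is:
Bags: B1 = {5, 6, 10}  B2 = {6, 8, 10}  B3 = {3, 6, 8}  B4 = {2, 3, 6}  B5 = {2, 4, 6}  B6 = {4, 6, 7}  B7 = {1, 6, 7}  B8 = {1, 6, 9}
Tree: B1–B2, B2–B3, B3–B4, B4–B5, B5–B6, B6–B7, B7–B8
Each bag holds 3 vertices, so the decomposition has width 2, which upper-bounds the treewidth. For the lower bound, G contains the cycle 6–5–10–8–3–2–4–7–1–9–6, so G is not a forest; only forests have treewidth ≤ 1, hence tw(G) ≥ 2. Therefore the treewidth is 2.

2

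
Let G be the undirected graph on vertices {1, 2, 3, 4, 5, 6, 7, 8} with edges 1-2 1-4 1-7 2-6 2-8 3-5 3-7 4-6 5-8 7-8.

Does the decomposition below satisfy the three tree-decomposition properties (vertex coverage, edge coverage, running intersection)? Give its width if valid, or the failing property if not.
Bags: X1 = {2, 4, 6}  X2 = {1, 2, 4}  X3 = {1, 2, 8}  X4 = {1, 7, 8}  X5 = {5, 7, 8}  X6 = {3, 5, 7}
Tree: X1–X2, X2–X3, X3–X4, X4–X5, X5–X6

Vertex coverage: the bags together contain {1, 2, 3, 4, 5, 6, 7, 8}, the full vertex set. Edge coverage: each edge of G has both endpoints in at least one bag. Running intersection: for every vertex, the bags containing it form a connected subtree. All three properties hold, so this is a valid tree decomposition of width max|bag| − 1 = 2, and hence tw(G) ≤ 2.

Yes; width 2.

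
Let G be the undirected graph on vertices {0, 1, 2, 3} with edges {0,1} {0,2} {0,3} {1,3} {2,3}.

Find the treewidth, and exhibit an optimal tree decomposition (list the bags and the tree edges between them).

Each bag holds 3 vertices, so the decomposition has width 2, which upper-bounds the treewidth. Conversely, {0, 1, 3} is a clique of size 3, and the vertices of any clique must share a bag in every tree decomposition; so some bag has ≥ 3 vertices and tw(G) ≥ 2. The upper and lower bounds meet at 2, so that is the treewidth.

Treewidth 2.
Bags: B1 = {0, 2, 3}  B2 = {0, 1, 3}
Tree: B1–B2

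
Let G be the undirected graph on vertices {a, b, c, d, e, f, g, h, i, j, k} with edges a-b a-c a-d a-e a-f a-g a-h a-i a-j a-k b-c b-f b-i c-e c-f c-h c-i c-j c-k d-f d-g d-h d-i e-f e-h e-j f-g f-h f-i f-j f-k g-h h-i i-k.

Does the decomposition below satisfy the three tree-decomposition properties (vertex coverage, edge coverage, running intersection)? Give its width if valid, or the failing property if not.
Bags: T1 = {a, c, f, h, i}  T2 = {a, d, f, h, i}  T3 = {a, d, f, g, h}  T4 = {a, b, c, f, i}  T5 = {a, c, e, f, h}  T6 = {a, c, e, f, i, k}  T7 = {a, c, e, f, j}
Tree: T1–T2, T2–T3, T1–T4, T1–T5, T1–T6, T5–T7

No — bags containing vertex e are not connected in the tree.

A tree decomposition must satisfy three properties: every vertex lies in some bag; for every edge, both endpoints lie together in some bag; and for every vertex, the bags containing it form a connected subtree. Here bags containing vertex e are not connected in the tree, so the decomposition is invalid.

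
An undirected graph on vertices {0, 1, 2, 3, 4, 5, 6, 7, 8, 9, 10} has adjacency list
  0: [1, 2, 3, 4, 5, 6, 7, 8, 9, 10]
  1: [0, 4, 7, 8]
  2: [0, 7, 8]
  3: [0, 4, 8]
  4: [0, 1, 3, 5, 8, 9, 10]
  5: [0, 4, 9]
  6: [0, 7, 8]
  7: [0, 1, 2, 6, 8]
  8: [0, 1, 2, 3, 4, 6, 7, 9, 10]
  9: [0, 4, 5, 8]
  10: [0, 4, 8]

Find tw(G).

A width-3 tree decomposition is:
Bags: B1 = {0, 3, 4, 8}  B2 = {0, 1, 4, 8}  B3 = {0, 1, 7, 8}  B4 = {0, 4, 8, 9}  B5 = {0, 6, 7, 8}  B6 = {0, 4, 5, 9}  B7 = {0, 2, 7, 8}  B8 = {0, 4, 8, 10}
Tree: B1–B2, B2–B3, B1–B4, B3–B5, B4–B6, B5–B7, B1–B8
The largest bag has 4 vertices, giving width 3; this decomposition certifies tw(G) ≤ 3. On the other hand G contains the 4-clique {0, 2, 7, 8}. A clique must lie in a single bag of any decomposition, so no decomposition can have width below 3. The upper and lower bounds meet at 3, so that is the treewidth.

3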